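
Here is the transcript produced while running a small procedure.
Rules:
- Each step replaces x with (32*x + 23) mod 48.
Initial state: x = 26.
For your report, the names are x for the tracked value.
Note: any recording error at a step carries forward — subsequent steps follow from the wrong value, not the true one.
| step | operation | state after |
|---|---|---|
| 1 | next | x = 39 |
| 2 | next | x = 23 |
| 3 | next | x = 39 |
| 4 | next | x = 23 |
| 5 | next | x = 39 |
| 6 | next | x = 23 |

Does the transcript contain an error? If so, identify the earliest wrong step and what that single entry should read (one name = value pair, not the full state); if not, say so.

no error

Recomputing the run from the initial state:
step 1: x = 39
step 2: x = 23
step 3: x = 39
step 4: x = 23
step 5: x = 39
step 6: x = 23
This matches the transcript at every step.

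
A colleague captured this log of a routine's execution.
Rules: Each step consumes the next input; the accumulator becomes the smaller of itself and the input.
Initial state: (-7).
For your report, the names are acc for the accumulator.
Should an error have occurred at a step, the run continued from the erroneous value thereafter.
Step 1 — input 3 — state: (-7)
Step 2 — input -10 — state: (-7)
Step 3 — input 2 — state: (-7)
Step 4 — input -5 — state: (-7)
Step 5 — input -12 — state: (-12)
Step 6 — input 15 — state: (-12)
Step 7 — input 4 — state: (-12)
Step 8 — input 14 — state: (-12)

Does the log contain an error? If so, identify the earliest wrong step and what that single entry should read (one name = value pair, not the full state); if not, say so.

step 1: acc = min(-7, 3) = -7 -> exactly as logged
step 2: acc = min(-7, -10) = -10 -> the log disagrees here
The earliest wrong entry is at step 2: it should read acc = -10.

step 2, acc = -10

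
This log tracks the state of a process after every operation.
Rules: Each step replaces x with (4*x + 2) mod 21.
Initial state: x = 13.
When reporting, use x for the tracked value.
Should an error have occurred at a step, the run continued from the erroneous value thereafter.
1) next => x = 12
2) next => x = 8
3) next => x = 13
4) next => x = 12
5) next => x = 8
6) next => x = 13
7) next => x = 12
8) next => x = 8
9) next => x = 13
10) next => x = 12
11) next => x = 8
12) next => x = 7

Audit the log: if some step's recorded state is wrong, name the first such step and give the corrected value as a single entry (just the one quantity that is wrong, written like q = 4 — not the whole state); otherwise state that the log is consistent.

step 1: x = (4*13 + 2) mod 21 = 12 -> confirmed correct
step 2: x = (4*12 + 2) mod 21 = 8 -> verified
step 3: x = (4*8 + 2) mod 21 = 13 -> exactly as logged
step 4: x = (4*13 + 2) mod 21 = 12 -> matches
step 5: x = (4*12 + 2) mod 21 = 8 -> same as recorded
step 6: x = (4*8 + 2) mod 21 = 13 -> same as recorded
step 7: x = (4*13 + 2) mod 21 = 12 -> same as recorded
step 8: x = (4*12 + 2) mod 21 = 8 -> consistent with the log
step 9: x = (4*8 + 2) mod 21 = 13 -> no discrepancy
step 10: x = (4*13 + 2) mod 21 = 12 -> matches
step 11: x = (4*12 + 2) mod 21 = 8 -> same as recorded
step 12: x = (4*8 + 2) mod 21 = 13 -> not what was recorded
First incorrect step: 12; the correct value is x = 13.

step 12, x = 13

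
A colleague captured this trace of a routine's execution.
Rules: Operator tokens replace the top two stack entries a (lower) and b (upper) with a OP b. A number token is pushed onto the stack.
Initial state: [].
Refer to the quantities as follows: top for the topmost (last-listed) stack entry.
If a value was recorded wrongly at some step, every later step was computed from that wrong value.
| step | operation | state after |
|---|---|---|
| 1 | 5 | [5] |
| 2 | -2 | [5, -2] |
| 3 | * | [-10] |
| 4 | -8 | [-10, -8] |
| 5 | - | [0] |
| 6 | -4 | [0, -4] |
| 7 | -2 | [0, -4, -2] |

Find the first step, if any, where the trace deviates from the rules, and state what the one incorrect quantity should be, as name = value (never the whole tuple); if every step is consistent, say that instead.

step 5, top = -2

Recomputing the run from the initial state:
step 1: [5]
step 2: [5, -2]
step 3: [-10]
step 4: [-10, -8]
step 5: [-2]
step 6: [-2, -4]
step 7: [-2, -4, -2]
The first disagreement with the trace is at step 5, where the value should be top = -2.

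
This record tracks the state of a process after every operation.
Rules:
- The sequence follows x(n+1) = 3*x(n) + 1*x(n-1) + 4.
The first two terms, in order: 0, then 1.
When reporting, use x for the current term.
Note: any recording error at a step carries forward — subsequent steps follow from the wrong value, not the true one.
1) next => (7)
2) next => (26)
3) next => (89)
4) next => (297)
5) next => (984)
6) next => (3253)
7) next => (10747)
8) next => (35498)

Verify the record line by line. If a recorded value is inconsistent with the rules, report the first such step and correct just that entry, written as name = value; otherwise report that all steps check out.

no error

step 1: x = 3*(1) + (1)*(0) + (4) = 7 -> in agreement
step 2: x = 3*(7) + (1)*(1) + (4) = 26 -> checks out
step 3: x = 3*(26) + (1)*(7) + (4) = 89 -> matches
step 4: x = 3*(89) + (1)*(26) + (4) = 297 -> matches
step 5: x = 3*(297) + (1)*(89) + (4) = 984 -> exactly as logged
step 6: x = 3*(984) + (1)*(297) + (4) = 3253 -> checks out
step 7: x = 3*(3253) + (1)*(984) + (4) = 10747 -> same as recorded
step 8: x = 3*(10747) + (1)*(3253) + (4) = 35498 -> no discrepancy
All entries verified; no error found.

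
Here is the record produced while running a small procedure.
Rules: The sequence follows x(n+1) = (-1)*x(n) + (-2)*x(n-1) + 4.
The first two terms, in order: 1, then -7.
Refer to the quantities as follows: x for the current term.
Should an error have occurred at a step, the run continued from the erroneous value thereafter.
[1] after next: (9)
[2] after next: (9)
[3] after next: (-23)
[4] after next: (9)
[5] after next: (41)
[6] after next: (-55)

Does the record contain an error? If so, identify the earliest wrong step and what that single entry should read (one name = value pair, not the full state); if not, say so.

Recomputing the run from the initial state:
step 1: x = 9
step 2: x = 9
step 3: x = -23
step 4: x = 9
step 5: x = 41
step 6: x = -55
This matches the record at every step.

no error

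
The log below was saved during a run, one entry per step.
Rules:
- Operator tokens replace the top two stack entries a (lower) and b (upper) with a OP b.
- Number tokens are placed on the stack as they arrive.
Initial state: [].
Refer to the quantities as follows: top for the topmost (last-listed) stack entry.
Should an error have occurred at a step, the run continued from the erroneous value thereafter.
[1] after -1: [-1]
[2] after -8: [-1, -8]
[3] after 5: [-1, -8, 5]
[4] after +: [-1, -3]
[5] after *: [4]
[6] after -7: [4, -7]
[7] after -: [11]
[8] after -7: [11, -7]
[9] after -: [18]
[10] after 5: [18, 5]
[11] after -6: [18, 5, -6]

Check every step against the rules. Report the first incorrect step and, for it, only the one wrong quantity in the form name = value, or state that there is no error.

Recomputing the run from the initial state:
step 1: [-1]
step 2: [-1, -8]
step 3: [-1, -8, 5]
step 4: [-1, -3]
step 5: [3]
step 6: [3, -7]
step 7: [10]
step 8: [10, -7]
step 9: [17]
step 10: [17, 5]
step 11: [17, 5, -6]
The first disagreement with the log is at step 5, where the value should be top = 3.

step 5, top = 3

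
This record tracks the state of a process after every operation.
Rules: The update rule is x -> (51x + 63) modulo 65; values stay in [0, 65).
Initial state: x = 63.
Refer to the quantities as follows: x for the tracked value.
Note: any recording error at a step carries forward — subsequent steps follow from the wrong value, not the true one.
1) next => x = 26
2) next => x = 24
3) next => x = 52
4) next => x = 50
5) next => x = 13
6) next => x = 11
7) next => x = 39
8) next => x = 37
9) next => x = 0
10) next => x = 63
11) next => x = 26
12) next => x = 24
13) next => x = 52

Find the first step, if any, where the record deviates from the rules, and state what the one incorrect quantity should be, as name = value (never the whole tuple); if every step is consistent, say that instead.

Recomputing the run from the initial state:
step 1: x = 26
step 2: x = 24
step 3: x = 52
step 4: x = 50
step 5: x = 13
step 6: x = 11
step 7: x = 39
step 8: x = 37
step 9: x = 0
step 10: x = 63
step 11: x = 26
step 12: x = 24
step 13: x = 52
This matches the record at every step.

no error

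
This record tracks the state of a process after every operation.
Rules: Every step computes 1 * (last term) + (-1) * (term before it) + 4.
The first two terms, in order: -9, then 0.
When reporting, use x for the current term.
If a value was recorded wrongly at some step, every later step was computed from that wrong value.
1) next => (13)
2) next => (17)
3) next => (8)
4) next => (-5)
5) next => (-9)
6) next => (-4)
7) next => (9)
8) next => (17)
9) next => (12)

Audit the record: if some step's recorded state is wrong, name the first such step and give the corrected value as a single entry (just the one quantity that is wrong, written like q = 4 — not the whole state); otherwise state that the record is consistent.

step 6, x = 0

Recomputing the run from the initial state:
step 1: x = 13
step 2: x = 17
step 3: x = 8
step 4: x = -5
step 5: x = -9
step 6: x = 0
step 7: x = 13
step 8: x = 17
step 9: x = 8
The first disagreement with the record is at step 6, where the value should be x = 0.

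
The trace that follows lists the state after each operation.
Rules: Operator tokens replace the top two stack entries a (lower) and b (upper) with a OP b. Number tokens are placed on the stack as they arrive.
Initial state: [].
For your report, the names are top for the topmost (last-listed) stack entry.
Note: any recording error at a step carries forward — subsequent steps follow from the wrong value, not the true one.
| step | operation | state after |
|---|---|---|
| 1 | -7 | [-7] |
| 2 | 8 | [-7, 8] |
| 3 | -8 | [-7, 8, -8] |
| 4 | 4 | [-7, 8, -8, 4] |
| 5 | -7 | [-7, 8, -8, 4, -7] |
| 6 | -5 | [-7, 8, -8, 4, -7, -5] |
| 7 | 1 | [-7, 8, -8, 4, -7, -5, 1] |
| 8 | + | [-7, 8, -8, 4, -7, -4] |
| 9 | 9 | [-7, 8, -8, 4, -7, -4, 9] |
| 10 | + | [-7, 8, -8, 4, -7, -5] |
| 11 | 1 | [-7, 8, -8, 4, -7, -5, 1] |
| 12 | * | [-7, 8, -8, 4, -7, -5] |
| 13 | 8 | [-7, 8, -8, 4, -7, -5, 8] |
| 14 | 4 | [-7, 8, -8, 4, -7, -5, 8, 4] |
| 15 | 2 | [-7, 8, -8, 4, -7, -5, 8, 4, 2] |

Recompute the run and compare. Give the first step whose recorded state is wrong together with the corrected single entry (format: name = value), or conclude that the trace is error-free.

step 10, top = 5

Recomputing the run from the initial state:
step 1: [-7]
step 2: [-7, 8]
step 3: [-7, 8, -8]
step 4: [-7, 8, -8, 4]
step 5: [-7, 8, -8, 4, -7]
step 6: [-7, 8, -8, 4, -7, -5]
step 7: [-7, 8, -8, 4, -7, -5, 1]
step 8: [-7, 8, -8, 4, -7, -4]
step 9: [-7, 8, -8, 4, -7, -4, 9]
step 10: [-7, 8, -8, 4, -7, 5]
step 11: [-7, 8, -8, 4, -7, 5, 1]
step 12: [-7, 8, -8, 4, -7, 5]
step 13: [-7, 8, -8, 4, -7, 5, 8]
step 14: [-7, 8, -8, 4, -7, 5, 8, 4]
step 15: [-7, 8, -8, 4, -7, 5, 8, 4, 2]
The first disagreement with the trace is at step 10, where the value should be top = 5.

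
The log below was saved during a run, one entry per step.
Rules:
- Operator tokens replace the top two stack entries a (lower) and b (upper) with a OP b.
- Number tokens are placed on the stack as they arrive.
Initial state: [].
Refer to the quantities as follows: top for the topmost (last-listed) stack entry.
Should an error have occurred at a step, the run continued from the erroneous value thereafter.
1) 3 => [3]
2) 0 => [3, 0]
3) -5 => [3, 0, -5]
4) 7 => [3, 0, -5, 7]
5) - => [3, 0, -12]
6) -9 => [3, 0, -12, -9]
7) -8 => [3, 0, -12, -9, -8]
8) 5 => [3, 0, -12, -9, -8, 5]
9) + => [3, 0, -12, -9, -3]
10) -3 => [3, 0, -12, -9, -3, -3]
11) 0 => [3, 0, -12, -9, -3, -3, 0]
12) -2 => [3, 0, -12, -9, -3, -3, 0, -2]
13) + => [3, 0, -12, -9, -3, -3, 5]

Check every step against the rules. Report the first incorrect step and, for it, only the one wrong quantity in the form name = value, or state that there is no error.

step 13, top = -2

1. push 3: top = 3 (consistent with the log)
2. push 0: top = 0 (no discrepancy)
3. push -5: top = -5 (in agreement)
4. push 7: top = 7 (checks out)
5. -5 - 7 = -12 (matches)
6. push -9: top = -9 (verified)
7. push -8: top = -8 (matches)
8. push 5: top = 5 (checks out)
9. -8 + 5 = -3 (consistent with the log)
10. push -3: top = -3 (verified)
11. push 0: top = 0 (same as recorded)
12. push -2: top = -2 (verified)
13. 0 + -2 = -2 (the entry is off here)
First deviation found at step 13; the corrected entry is top = -2.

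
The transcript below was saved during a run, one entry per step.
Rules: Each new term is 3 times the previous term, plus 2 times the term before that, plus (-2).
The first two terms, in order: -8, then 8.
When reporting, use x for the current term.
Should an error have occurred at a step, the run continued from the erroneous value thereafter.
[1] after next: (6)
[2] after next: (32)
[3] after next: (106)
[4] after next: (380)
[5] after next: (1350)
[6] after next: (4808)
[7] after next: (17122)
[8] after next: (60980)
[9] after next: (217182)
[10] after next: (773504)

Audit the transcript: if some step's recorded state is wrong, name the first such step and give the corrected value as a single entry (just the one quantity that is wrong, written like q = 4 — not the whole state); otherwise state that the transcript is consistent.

no error

step 1: x = 3*(8) + (2)*(-8) + (-2) = 6 -> agrees with the transcript
step 2: x = 3*(6) + (2)*(8) + (-2) = 32 -> consistent with the transcript
step 3: x = 3*(32) + (2)*(6) + (-2) = 106 -> no discrepancy
step 4: x = 3*(106) + (2)*(32) + (-2) = 380 -> checks out
step 5: x = 3*(380) + (2)*(106) + (-2) = 1350 -> matches
step 6: x = 3*(1350) + (2)*(380) + (-2) = 4808 -> exactly as logged
step 7: x = 3*(4808) + (2)*(1350) + (-2) = 17122 -> consistent with the transcript
step 8: x = 3*(17122) + (2)*(4808) + (-2) = 60980 -> same as recorded
step 9: x = 3*(60980) + (2)*(17122) + (-2) = 217182 -> exactly as logged
step 10: x = 3*(217182) + (2)*(60980) + (-2) = 773504 -> in agreement
All steps check out; nothing to correct.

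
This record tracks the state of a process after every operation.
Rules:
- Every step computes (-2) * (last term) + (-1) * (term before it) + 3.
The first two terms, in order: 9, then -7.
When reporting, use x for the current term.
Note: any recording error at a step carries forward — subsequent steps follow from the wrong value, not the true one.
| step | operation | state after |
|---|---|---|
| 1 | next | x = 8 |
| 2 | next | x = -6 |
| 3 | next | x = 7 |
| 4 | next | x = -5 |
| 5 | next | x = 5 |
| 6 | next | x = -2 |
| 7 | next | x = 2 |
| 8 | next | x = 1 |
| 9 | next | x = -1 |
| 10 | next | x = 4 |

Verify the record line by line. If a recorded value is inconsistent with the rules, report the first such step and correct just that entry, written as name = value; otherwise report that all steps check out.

step 5, x = 6

Recomputing the run from the initial state:
step 1: x = 8
step 2: x = -6
step 3: x = 7
step 4: x = -5
step 5: x = 6
step 6: x = -4
step 7: x = 5
step 8: x = -3
step 9: x = 4
step 10: x = -2
The first disagreement with the record is at step 5, where the value should be x = 6.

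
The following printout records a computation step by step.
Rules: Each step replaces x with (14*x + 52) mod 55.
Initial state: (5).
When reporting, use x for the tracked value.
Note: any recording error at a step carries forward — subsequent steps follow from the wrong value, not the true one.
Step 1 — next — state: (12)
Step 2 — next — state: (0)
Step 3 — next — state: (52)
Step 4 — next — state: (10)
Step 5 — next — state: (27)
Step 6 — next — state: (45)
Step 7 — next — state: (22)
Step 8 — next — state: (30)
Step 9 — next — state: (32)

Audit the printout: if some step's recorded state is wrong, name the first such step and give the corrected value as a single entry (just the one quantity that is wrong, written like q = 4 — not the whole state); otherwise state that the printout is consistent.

no error

Step 1: x = (14*5 + 52) mod 55 = 12 — no discrepancy.
Step 2: x = (14*12 + 52) mod 55 = 0 — same as recorded.
Step 3: x = (14*0 + 52) mod 55 = 52 — in agreement.
Step 4: x = (14*52 + 52) mod 55 = 10 — same as recorded.
Step 5: x = (14*10 + 52) mod 55 = 27 — consistent with the printout.
Step 6: x = (14*27 + 52) mod 55 = 45 — exactly as logged.
Step 7: x = (14*45 + 52) mod 55 = 22 — same as recorded.
Step 8: x = (14*22 + 52) mod 55 = 30 — confirmed correct.
Step 9: x = (14*30 + 52) mod 55 = 32 — in agreement.
Nothing is out of place; the run is error-free.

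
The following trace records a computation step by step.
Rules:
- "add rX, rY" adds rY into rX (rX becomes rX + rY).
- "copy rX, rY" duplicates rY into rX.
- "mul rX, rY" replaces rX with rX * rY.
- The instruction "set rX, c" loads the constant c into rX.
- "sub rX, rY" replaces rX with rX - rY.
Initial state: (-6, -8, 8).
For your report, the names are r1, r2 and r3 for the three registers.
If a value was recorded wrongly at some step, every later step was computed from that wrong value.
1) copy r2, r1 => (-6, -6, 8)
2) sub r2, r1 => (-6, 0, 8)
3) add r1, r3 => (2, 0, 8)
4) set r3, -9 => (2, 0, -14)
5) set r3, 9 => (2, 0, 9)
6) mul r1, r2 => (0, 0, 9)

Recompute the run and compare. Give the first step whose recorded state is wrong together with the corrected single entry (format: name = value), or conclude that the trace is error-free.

step 4, r3 = -9

Recomputing the run from the initial state:
step 1: r1 = -6, r2 = -6, r3 = 8
step 2: r1 = -6, r2 = 0, r3 = 8
step 3: r1 = 2, r2 = 0, r3 = 8
step 4: r1 = 2, r2 = 0, r3 = -9
step 5: r1 = 2, r2 = 0, r3 = 9
step 6: r1 = 0, r2 = 0, r3 = 9
The first disagreement with the trace is at step 4, where the value should be r3 = -9.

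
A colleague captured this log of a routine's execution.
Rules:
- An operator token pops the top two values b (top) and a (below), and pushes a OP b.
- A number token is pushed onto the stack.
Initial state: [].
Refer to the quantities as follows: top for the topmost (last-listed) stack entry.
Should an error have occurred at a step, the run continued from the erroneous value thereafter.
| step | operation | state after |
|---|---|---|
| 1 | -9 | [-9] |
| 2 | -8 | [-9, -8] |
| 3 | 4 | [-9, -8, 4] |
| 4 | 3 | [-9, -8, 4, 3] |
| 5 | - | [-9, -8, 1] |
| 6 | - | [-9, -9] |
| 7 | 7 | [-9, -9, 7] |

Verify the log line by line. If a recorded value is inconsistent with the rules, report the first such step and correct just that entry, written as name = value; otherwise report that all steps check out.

Recomputing the run from the initial state:
step 1: [-9]
step 2: [-9, -8]
step 3: [-9, -8, 4]
step 4: [-9, -8, 4, 3]
step 5: [-9, -8, 1]
step 6: [-9, -9]
step 7: [-9, -9, 7]
This matches the log at every step.

no error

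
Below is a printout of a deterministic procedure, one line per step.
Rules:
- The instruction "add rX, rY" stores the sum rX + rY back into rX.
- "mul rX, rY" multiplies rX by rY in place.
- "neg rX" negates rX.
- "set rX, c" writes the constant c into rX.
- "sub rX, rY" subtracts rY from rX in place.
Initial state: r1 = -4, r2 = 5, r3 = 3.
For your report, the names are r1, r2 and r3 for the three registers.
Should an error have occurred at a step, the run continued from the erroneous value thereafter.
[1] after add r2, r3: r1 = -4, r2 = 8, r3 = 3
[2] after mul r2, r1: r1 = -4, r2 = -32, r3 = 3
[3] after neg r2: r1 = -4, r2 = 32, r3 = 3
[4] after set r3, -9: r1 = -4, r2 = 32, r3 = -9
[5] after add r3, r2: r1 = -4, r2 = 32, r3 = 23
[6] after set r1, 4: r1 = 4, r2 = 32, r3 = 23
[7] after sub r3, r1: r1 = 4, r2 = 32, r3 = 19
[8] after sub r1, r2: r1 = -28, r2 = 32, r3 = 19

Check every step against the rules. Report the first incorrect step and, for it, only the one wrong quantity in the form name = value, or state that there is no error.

Recomputing the run from the initial state:
step 1: r1 = -4, r2 = 8, r3 = 3
step 2: r1 = -4, r2 = -32, r3 = 3
step 3: r1 = -4, r2 = 32, r3 = 3
step 4: r1 = -4, r2 = 32, r3 = -9
step 5: r1 = -4, r2 = 32, r3 = 23
step 6: r1 = 4, r2 = 32, r3 = 23
step 7: r1 = 4, r2 = 32, r3 = 19
step 8: r1 = -28, r2 = 32, r3 = 19
This matches the printout at every step.

no error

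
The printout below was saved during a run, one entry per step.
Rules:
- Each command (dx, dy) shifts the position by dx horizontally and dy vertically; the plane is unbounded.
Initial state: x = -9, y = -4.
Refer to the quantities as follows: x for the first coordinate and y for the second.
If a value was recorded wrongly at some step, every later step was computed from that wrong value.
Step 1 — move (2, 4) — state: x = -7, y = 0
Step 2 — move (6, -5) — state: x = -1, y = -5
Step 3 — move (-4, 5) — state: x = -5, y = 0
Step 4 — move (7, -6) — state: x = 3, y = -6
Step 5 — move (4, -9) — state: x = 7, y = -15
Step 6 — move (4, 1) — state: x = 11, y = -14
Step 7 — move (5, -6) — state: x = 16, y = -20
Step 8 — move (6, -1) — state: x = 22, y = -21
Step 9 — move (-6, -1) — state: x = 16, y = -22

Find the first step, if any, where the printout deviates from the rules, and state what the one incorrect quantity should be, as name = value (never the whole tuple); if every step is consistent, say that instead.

Recomputing the run from the initial state:
step 1: x = -7, y = 0
step 2: x = -1, y = -5
step 3: x = -5, y = 0
step 4: x = 2, y = -6
step 5: x = 6, y = -15
step 6: x = 10, y = -14
step 7: x = 15, y = -20
step 8: x = 21, y = -21
step 9: x = 15, y = -22
The first disagreement with the printout is at step 4, where the value should be x = 2.

step 4, x = 2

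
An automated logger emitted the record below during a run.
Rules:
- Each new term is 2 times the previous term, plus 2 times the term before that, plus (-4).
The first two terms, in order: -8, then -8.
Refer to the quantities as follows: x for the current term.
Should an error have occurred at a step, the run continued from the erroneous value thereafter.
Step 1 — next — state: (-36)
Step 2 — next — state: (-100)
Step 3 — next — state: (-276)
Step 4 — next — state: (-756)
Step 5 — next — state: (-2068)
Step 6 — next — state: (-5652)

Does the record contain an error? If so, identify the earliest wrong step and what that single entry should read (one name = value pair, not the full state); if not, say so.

step 2, x = -92

Recomputing the run from the initial state:
step 1: x = -36
step 2: x = -92
step 3: x = -260
step 4: x = -708
step 5: x = -1940
step 6: x = -5300
The first disagreement with the record is at step 2, where the value should be x = -92.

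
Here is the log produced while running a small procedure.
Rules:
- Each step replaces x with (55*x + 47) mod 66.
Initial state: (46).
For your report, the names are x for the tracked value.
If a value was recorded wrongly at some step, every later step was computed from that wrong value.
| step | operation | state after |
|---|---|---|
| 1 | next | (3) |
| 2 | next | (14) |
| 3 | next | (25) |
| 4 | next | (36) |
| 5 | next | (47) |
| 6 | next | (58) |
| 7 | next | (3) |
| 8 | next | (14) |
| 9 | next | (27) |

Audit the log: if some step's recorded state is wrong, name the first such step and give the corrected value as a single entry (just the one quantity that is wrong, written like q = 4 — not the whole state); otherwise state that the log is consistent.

step 1: x = (55*46 + 47) mod 66 = 3 -> checks out
step 2: x = (55*3 + 47) mod 66 = 14 -> verified
step 3: x = (55*14 + 47) mod 66 = 25 -> agrees with the log
step 4: x = (55*25 + 47) mod 66 = 36 -> consistent with the log
step 5: x = (55*36 + 47) mod 66 = 47 -> checks out
step 6: x = (55*47 + 47) mod 66 = 58 -> agrees with the log
step 7: x = (55*58 + 47) mod 66 = 3 -> agrees with the log
step 8: x = (55*3 + 47) mod 66 = 14 -> matches
step 9: x = (55*14 + 47) mod 66 = 25 -> this is not what the log shows
That makes step 9 the first incorrect line — x = 25 is what it should show.

step 9, x = 25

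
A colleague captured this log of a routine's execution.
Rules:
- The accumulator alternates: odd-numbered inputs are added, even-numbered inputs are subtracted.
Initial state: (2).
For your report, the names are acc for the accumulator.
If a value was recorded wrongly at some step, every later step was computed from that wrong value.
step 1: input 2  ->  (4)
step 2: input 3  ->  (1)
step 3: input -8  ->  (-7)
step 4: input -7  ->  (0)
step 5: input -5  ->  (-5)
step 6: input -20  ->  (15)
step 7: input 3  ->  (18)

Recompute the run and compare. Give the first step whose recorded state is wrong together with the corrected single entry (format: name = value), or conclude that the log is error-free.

no error

Step 1: acc = 2 + 2 = 4 — no discrepancy.
Step 2: acc = 4 - 3 = 1 — matches.
Step 3: acc = 1 + -8 = -7 — checks out.
Step 4: acc = -7 - -7 = 0 — exactly as logged.
Step 5: acc = 0 + -5 = -5 — agrees with the log.
Step 6: acc = -5 - -20 = 15 — no discrepancy.
Step 7: acc = 15 + 3 = 18 — consistent with the log.
The recomputation confirms every line.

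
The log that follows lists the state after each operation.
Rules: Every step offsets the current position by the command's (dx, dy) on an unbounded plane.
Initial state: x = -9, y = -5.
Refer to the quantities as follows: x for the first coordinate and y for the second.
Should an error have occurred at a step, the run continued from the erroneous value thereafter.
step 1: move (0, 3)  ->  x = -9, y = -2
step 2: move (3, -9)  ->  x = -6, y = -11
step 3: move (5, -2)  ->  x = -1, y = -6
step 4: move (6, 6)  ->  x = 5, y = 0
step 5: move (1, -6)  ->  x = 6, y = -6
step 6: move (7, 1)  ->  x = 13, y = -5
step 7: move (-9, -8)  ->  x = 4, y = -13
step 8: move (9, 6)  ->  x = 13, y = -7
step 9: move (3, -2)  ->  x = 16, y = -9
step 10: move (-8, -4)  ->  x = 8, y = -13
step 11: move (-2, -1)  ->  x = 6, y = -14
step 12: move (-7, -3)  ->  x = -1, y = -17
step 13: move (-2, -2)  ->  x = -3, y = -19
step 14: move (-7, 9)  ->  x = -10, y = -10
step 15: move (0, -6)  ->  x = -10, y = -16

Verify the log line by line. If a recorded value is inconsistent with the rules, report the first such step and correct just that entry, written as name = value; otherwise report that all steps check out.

1. x = -9 + (0) = -9, y = -5 + (3) = -2 (agrees with the log)
2. x = -9 + (3) = -6, y = -2 + (-9) = -11 (no discrepancy)
3. x = -6 + (5) = -1, y = -11 + (-2) = -13 (a discrepancy with the log)
First incorrect step: 3; the correct value is y = -13.

step 3, y = -13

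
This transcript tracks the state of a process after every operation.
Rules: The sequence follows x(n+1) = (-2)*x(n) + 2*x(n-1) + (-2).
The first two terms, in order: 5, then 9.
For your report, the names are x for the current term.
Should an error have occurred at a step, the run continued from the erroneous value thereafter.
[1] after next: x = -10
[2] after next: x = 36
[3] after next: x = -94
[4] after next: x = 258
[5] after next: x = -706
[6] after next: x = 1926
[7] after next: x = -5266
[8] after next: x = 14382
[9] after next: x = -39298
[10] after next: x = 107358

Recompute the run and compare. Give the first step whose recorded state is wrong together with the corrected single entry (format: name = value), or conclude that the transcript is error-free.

Recomputing the run from the initial state:
step 1: x = -10
step 2: x = 36
step 3: x = -94
step 4: x = 258
step 5: x = -706
step 6: x = 1926
step 7: x = -5266
step 8: x = 14382
step 9: x = -39298
step 10: x = 107358
This matches the transcript at every step.

no error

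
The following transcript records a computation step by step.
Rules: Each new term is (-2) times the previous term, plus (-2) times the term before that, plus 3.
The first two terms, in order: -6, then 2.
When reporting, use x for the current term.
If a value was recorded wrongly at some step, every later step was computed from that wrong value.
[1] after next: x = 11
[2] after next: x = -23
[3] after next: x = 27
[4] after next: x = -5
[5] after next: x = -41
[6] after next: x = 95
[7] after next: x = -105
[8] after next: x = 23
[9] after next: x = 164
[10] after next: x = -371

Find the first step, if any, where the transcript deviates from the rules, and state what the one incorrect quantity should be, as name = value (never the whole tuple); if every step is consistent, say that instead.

step 9, x = 167

Recomputing the run from the initial state:
step 1: x = 11
step 2: x = -23
step 3: x = 27
step 4: x = -5
step 5: x = -41
step 6: x = 95
step 7: x = -105
step 8: x = 23
step 9: x = 167
step 10: x = -377
The first disagreement with the transcript is at step 9, where the value should be x = 167.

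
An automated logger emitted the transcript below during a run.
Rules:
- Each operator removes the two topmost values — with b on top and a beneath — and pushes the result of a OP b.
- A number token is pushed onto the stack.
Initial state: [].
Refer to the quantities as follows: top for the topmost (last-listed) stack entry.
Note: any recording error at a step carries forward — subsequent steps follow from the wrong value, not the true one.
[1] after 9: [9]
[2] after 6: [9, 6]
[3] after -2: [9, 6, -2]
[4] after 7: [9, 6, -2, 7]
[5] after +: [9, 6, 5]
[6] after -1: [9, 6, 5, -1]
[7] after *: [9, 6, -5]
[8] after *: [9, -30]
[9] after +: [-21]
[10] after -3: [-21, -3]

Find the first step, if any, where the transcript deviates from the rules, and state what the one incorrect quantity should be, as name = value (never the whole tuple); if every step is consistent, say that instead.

1. push 9: top = 9 (in agreement)
2. push 6: top = 6 (confirmed correct)
3. push -2: top = -2 (checks out)
4. push 7: top = 7 (matches)
5. -2 + 7 = 5 (no discrepancy)
6. push -1: top = -1 (no discrepancy)
7. 5 * -1 = -5 (exactly as logged)
8. 6 * -5 = -30 (matches)
9. 9 + -30 = -21 (in agreement)
10. push -3: top = -3 (checks out)
All steps check out; nothing to correct.

no error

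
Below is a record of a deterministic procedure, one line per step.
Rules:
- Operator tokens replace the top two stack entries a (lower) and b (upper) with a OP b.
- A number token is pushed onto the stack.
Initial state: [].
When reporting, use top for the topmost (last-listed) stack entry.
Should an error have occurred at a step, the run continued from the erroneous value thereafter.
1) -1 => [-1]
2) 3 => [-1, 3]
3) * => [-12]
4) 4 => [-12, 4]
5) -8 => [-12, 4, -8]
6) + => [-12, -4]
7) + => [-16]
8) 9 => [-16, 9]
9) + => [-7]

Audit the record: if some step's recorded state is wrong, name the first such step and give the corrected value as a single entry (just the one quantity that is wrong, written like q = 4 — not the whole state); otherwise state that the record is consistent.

Step 1: push -1: top = -1 — in agreement.
Step 2: push 3: top = 3 — exactly as logged.
Step 3: -1 * 3 = -3 — a discrepancy with the record.
Step 3 is the first one off; corrected, top = -3.

step 3, top = -3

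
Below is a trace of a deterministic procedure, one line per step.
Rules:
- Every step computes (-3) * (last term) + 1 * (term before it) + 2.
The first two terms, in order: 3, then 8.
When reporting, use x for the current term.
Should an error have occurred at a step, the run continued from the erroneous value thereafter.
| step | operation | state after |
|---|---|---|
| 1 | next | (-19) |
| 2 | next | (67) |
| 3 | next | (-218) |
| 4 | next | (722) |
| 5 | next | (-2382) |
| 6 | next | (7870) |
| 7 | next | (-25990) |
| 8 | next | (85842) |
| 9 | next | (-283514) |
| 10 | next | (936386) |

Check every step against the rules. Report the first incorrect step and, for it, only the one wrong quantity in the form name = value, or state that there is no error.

Step 1: x = -3*(8) + (1)*(3) + (2) = -19 — consistent with the trace.
Step 2: x = -3*(-19) + (1)*(8) + (2) = 67 — matches.
Step 3: x = -3*(67) + (1)*(-19) + (2) = -218 — no discrepancy.
Step 4: x = -3*(-218) + (1)*(67) + (2) = 723 — a discrepancy with the trace.
First incorrect step: 4; the correct value is x = 723.

step 4, x = 723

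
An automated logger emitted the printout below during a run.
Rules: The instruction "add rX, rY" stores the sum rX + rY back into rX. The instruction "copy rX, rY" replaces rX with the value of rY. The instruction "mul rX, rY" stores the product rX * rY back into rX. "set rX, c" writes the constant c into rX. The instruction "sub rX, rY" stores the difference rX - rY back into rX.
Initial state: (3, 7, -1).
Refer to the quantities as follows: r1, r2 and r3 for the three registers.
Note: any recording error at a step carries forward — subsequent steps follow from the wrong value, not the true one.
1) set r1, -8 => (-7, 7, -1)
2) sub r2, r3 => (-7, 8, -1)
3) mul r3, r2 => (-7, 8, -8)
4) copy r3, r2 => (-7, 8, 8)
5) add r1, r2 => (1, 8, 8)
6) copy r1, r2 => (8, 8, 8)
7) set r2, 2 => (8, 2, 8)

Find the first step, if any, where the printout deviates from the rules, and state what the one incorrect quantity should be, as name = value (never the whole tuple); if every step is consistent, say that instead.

Recomputing the run from the initial state:
step 1: r1 = -8, r2 = 7, r3 = -1
step 2: r1 = -8, r2 = 8, r3 = -1
step 3: r1 = -8, r2 = 8, r3 = -8
step 4: r1 = -8, r2 = 8, r3 = 8
step 5: r1 = 0, r2 = 8, r3 = 8
step 6: r1 = 8, r2 = 8, r3 = 8
step 7: r1 = 8, r2 = 2, r3 = 8
The first disagreement with the printout is at step 1, where the value should be r1 = -8.

step 1, r1 = -8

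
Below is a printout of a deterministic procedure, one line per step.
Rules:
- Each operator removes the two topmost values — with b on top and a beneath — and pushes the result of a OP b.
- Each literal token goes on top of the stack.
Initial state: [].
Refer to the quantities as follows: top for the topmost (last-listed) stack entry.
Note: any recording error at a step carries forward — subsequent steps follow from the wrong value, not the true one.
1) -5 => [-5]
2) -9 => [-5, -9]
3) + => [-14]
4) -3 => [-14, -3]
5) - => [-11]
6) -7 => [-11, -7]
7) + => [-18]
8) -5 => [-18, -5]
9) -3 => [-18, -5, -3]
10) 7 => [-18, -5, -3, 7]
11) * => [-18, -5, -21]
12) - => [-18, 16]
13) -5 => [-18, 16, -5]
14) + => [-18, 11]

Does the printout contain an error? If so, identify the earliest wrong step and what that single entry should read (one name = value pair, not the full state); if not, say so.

no error

Recomputing the run from the initial state:
step 1: [-5]
step 2: [-5, -9]
step 3: [-14]
step 4: [-14, -3]
step 5: [-11]
step 6: [-11, -7]
step 7: [-18]
step 8: [-18, -5]
step 9: [-18, -5, -3]
step 10: [-18, -5, -3, 7]
step 11: [-18, -5, -21]
step 12: [-18, 16]
step 13: [-18, 16, -5]
step 14: [-18, 11]
This matches the printout at every step.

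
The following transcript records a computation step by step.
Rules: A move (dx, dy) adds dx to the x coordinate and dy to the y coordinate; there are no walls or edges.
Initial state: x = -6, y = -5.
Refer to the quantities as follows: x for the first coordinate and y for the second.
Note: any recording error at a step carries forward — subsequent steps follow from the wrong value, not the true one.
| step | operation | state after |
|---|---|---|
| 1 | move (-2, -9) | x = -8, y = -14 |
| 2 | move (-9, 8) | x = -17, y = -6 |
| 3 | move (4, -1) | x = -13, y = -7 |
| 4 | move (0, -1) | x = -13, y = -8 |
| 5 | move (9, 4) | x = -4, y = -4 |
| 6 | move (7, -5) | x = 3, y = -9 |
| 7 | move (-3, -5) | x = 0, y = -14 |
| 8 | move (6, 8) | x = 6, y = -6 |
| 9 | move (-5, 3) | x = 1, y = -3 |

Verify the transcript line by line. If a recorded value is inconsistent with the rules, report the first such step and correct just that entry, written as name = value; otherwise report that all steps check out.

Recomputing the run from the initial state:
step 1: x = -8, y = -14
step 2: x = -17, y = -6
step 3: x = -13, y = -7
step 4: x = -13, y = -8
step 5: x = -4, y = -4
step 6: x = 3, y = -9
step 7: x = 0, y = -14
step 8: x = 6, y = -6
step 9: x = 1, y = -3
This matches the transcript at every step.

no error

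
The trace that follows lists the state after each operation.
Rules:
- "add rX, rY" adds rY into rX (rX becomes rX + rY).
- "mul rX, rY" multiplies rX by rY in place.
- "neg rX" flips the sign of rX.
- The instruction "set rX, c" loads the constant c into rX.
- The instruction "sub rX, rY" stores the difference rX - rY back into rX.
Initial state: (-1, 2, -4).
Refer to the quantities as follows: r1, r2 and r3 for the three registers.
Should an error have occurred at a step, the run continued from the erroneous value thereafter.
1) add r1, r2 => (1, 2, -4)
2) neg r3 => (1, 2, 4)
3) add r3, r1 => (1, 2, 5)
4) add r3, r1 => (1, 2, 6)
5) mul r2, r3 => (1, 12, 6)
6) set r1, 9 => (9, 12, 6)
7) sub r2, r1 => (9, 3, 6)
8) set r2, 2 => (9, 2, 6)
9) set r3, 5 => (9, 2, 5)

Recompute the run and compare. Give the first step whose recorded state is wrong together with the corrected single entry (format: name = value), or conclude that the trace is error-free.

1. r1 = -1 + 2 = 1 (confirmed correct)
2. r3 = -(-4) = 4 (checks out)
3. r3 = 4 + 1 = 5 (consistent with the trace)
4. r3 = 5 + 1 = 6 (matches)
5. r2 = 2 * 6 = 12 (matches)
6. r1 = 9 (confirmed correct)
7. r2 = 12 - 9 = 3 (in agreement)
8. r2 = 2 (matches)
9. r3 = 5 (no discrepancy)
All steps check out; nothing to correct.

no error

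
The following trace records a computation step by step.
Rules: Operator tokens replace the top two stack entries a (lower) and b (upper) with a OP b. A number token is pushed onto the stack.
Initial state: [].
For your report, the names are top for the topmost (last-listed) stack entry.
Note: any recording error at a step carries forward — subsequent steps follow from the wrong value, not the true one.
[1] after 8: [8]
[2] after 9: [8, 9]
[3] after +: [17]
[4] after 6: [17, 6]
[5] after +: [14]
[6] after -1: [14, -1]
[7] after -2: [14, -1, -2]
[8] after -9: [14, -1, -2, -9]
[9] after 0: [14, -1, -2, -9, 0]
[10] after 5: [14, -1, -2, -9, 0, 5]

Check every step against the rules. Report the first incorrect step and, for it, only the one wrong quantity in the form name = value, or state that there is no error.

step 5, top = 23

Recomputing the run from the initial state:
step 1: [8]
step 2: [8, 9]
step 3: [17]
step 4: [17, 6]
step 5: [23]
step 6: [23, -1]
step 7: [23, -1, -2]
step 8: [23, -1, -2, -9]
step 9: [23, -1, -2, -9, 0]
step 10: [23, -1, -2, -9, 0, 5]
The first disagreement with the trace is at step 5, where the value should be top = 23.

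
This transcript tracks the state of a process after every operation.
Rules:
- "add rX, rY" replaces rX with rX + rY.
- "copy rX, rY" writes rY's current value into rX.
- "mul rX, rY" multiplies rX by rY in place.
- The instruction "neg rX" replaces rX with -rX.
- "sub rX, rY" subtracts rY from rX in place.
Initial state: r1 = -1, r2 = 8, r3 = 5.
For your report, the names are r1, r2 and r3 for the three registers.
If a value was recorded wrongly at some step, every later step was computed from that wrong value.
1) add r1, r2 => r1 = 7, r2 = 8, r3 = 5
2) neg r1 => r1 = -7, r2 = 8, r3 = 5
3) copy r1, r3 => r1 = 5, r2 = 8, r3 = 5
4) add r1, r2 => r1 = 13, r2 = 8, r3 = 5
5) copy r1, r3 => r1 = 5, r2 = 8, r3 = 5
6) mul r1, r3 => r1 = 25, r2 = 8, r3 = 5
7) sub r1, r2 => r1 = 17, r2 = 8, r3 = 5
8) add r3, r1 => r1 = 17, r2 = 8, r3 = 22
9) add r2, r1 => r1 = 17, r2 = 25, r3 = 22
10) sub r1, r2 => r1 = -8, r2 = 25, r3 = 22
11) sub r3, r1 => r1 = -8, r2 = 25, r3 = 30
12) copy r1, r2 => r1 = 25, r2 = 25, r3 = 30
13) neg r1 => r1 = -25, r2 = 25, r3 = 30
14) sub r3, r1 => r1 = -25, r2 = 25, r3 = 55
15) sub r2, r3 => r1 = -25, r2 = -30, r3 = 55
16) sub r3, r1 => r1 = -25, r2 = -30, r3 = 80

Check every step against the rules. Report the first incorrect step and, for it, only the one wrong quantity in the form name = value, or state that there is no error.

1. r1 = -1 + 8 = 7 (checks out)
2. r1 = -(7) = -7 (in agreement)
3. r1 = 5 (no discrepancy)
4. r1 = 5 + 8 = 13 (agrees with the transcript)
5. r1 = 5 (confirmed correct)
6. r1 = 5 * 5 = 25 (checks out)
7. r1 = 25 - 8 = 17 (exactly as logged)
8. r3 = 5 + 17 = 22 (in agreement)
9. r2 = 8 + 17 = 25 (agrees with the transcript)
10. r1 = 17 - 25 = -8 (exactly as logged)
11. r3 = 22 - -8 = 30 (confirmed correct)
12. r1 = 25 (consistent with the transcript)
13. r1 = -(25) = -25 (verified)
14. r3 = 30 - -25 = 55 (no discrepancy)
15. r2 = 25 - 55 = -30 (consistent with the transcript)
16. r3 = 55 - -25 = 80 (verified)
The recomputation confirms every line.

no error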